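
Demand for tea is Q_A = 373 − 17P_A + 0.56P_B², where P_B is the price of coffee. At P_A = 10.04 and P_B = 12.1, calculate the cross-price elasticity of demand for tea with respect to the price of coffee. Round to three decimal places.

0.577

At P_A = 10.04 and P_B = 12.1: Q_A = 284.310.
∂Q_A/∂P_B = 1.12P_B = 1.12(12.1) = 13.5520.
ε = (∂Q_A/∂P_B)(P_B/Q_A) = 13.5520 × (12.1/284.310) ≈ 0.577.
ε > 0: substitutes.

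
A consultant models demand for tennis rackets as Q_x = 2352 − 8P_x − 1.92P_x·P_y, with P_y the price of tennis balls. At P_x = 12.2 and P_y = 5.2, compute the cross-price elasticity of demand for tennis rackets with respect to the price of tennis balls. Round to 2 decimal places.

-0.06

At P_x = 12.2 and P_y = 5.2: Q_x = 2132.595.
∂Q_x/∂P_y = -1.92P_x = -1.92(12.2) = -23.4240.
ε = (∂Q_x/∂P_y)(P_y/Q_x) = -23.4240 × (5.2/2132.595) ≈ -0.06.
ε < 0: complements.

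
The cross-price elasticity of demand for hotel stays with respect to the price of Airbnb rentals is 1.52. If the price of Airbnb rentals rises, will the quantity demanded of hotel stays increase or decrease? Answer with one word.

increase

ε > 0 and the price of Airbnb rentals rises, so the quantity of hotel stays moves in the same direction: it increases.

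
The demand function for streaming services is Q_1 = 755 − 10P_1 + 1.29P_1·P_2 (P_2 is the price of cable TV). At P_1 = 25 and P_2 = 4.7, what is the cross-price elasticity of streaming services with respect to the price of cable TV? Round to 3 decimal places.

0.231

At P_1 = 25 and P_2 = 4.7: Q_1 = 656.575.
∂Q_1/∂P_2 = 1.29P_1 = 1.29(25) = 32.2500.
ε = (∂Q_1/∂P_2)(P_2/Q_1) = 32.2500 × (4.7/656.575) ≈ 0.231.
ε > 0: substitutes.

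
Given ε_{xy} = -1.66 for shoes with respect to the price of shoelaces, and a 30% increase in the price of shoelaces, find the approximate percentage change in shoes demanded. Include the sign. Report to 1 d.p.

-49.8%

%ΔQ ≈ ε × %ΔP of shoelaces = -1.66 × (30%) = -49.8%.
Demand for shoes falls by about 49.8%.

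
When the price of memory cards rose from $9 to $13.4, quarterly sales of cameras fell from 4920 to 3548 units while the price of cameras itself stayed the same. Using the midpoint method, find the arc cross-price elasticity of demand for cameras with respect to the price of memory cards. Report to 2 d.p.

-0.82

ΔQ_A = 3548 − 4920 = -1372; ΔP_B = 13.4 − 9 = 4.4.
Midpoints: Q̄_A = 4234.0, P̄_B = 11.20.
ε = (ΔQ_A/Q̄_A)/(ΔP_B/P̄_B) = (-1372/4234.0)/(4.4/11.20) ≈ -0.82.
ε < 0: cameras and memory cards are complements.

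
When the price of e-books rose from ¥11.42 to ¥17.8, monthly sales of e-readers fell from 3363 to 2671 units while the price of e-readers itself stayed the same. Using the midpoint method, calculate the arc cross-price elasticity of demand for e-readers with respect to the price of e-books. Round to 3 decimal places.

ΔQ_A = 2671 − 3363 = -692; ΔP_B = 17.8 − 11.42 = 6.38.
Midpoints: Q̄_A = 3017.0, P̄_B = 14.61.
ε = (ΔQ_A/Q̄_A)/(ΔP_B/P̄_B) = (-692/3017.0)/(6.38/14.61) ≈ -0.525.

-0.525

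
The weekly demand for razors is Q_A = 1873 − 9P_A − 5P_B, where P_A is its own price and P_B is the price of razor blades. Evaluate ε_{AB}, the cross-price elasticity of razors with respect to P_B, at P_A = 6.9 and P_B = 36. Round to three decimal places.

-0.110

At P_A = 6.9 and P_B = 36: Q_A = 1630.9.
∂Q_A/∂P_B = -5.
ε = (∂Q_A/∂P_B)(P_B/Q_A) = -5 × (36/1630.9) ≈ -0.110.
Since ε < 0, razors and razor blades are complements.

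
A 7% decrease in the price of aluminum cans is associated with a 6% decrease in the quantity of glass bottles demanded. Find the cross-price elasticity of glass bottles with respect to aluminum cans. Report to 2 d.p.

ε = (%ΔQ of glass bottles) / (%ΔP of aluminum cans) = (-6%) / (-7%) ≈ 0.86.

0.86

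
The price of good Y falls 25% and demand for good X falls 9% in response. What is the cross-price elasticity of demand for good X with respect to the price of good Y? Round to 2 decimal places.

0.36

ε = (%ΔQ of good X) / (%ΔP of good Y) = (-9%) / (-25%) ≈ 0.36.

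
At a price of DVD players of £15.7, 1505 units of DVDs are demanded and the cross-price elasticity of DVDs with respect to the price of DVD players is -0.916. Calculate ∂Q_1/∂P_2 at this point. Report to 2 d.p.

-87.81

ε = (∂Q_1/∂P_2)·(P_2/Q_1) ⇒ ∂Q_1/∂P_2 = ε·Q_1/P_2 = -0.916 × 1505/15.7 ≈ -87.81.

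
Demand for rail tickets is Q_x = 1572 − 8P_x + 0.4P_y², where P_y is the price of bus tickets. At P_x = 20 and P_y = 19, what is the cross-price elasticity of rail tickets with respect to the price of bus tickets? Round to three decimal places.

At P_x = 20 and P_y = 19: Q_x = 1556.4.
∂Q_x/∂P_y = 0.8P_y = 0.8(19) = 15.2000.
ε = (∂Q_x/∂P_y)(P_y/Q_x) = 15.2000 × (19/1556.4) ≈ 0.186.

0.186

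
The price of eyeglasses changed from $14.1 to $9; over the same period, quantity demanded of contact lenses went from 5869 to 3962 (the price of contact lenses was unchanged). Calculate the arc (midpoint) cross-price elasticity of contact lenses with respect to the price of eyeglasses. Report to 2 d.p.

ΔQ_A = 3962 − 5869 = -1907; ΔP_B = 9 − 14.1 = -5.1.
Midpoints: Q̄_A = 4915.5, P̄_B = 11.55.
ε = (ΔQ_A/Q̄_A)/(ΔP_B/P̄_B) = (-1907/4915.5)/(-5.1/11.55) ≈ 0.88.
ε > 0: contact lenses and eyeglasses are substitutes.

0.88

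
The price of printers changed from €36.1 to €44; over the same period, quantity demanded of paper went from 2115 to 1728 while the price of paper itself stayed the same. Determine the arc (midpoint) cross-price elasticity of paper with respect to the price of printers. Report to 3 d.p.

ΔQ_A = 1728 − 2115 = -387; ΔP_B = 44 − 36.1 = 7.9.
Midpoints: Q̄_A = 1921.5, P̄_B = 40.05.
ε = (ΔQ_A/Q̄_A)/(ΔP_B/P̄_B) = (-387/1921.5)/(7.9/40.05) ≈ -1.021.

-1.021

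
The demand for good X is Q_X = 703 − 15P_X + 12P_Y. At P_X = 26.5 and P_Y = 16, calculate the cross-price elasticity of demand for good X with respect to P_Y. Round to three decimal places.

0.386

At P_X = 26.5 and P_Y = 16: Q_X = 497.5.
∂Q_X/∂P_Y = 12.
ε = (∂Q_X/∂P_Y)(P_Y/Q_X) = 12 × (16/497.5) ≈ 0.386.
Since ε > 0, good X and good Y are substitutes.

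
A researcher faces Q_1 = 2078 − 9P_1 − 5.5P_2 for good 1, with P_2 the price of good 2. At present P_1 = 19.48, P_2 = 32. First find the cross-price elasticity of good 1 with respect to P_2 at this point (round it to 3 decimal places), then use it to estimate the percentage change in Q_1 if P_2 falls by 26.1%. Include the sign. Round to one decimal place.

At P_1 = 19.48, P_2 = 32: Q_1 = 1726.68.
∂Q_1/∂P_2 = -5.5.
ε = (∂Q_1/∂P_2)(P_2/Q_1) = -5.5000 × 32/1726.68 ≈ -0.102.
%ΔQ_1 ≈ ε × %ΔP_2 = -0.102 × (-26.1%) = 2.7%.

2.7%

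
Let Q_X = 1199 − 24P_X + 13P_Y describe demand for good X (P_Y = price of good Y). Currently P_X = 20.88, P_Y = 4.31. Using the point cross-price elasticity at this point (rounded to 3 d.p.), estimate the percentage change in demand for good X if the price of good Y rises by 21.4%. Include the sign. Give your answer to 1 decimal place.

1.6%

At P_X = 20.88, P_Y = 4.31: Q_X = 753.91.
∂Q_X/∂P_Y = 13.
ε = (∂Q_X/∂P_Y)(P_Y/Q_X) = 13.0000 × 4.31/753.91 ≈ 0.074.
%ΔQ_X ≈ ε × %ΔP_Y = 0.074 × (21.4%) = 1.6%.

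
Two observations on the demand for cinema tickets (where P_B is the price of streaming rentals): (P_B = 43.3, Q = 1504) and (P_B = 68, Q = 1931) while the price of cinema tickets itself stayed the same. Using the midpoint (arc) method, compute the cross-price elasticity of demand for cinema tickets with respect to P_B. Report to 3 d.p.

ΔQ_A = 1931 − 1504 = 427; ΔP_B = 68 − 43.3 = 24.7.
Midpoints: Q̄_A = 1717.5, P̄_B = 55.65.
ε = (ΔQ_A/Q̄_A)/(ΔP_B/P̄_B) = (427/1717.5)/(24.7/55.65) ≈ 0.560.

0.560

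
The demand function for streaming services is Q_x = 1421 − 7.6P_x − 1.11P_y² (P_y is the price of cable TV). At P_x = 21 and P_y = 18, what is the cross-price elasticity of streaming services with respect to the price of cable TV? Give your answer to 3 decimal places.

-0.798

At P_x = 21 and P_y = 18: Q_x = 901.76.
∂Q_x/∂P_y = -2.22P_y = -2.22(18) = -39.9600.
ε = (∂Q_x/∂P_y)(P_y/Q_x) = -39.9600 × (18/901.76) ≈ -0.798.
ε < 0: complements.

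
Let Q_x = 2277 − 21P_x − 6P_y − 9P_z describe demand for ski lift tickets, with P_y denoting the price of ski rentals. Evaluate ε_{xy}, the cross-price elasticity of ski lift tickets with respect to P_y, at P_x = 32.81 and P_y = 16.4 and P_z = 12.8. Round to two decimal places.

At P_x = 32.81 and P_y = 16.4 and P_z = 12.8: Q_x = 1374.39.
∂Q_x/∂P_y = -6.
ε = (∂Q_x/∂P_y)(P_y/Q_x) = -6 × (16.4/1374.39) ≈ -0.07.

-0.07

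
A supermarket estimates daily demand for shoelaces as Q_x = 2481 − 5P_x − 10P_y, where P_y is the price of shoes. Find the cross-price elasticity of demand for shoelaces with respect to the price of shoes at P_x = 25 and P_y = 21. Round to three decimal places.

At P_x = 25 and P_y = 21: Q_x = 2146.
∂Q_x/∂P_y = -10.
ε = (∂Q_x/∂P_y)(P_y/Q_x) = -10 × (21/2146) ≈ -0.098.

-0.098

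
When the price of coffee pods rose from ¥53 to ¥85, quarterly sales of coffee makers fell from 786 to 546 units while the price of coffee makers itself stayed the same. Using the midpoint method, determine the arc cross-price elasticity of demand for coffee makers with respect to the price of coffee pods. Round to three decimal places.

-0.777

ΔQ_A = 546 − 786 = -240; ΔP_B = 85 − 53 = 32.
Midpoints: Q̄_A = 666.0, P̄_B = 69.00.
ε = (ΔQ_A/Q̄_A)/(ΔP_B/P̄_B) = (-240/666.0)/(32/69.00) ≈ -0.777.
ε < 0: coffee makers and coffee pods are complements.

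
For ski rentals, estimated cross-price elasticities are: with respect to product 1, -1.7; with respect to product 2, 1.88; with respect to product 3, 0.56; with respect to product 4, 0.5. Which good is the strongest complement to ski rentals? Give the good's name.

product 1

Complements have ε < 0. The most negative value is -1.7 (product 1).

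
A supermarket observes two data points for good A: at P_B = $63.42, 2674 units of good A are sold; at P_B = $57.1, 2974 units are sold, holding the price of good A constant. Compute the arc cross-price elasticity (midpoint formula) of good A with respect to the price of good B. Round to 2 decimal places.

ΔQ_A = 2974 − 2674 = 300; ΔP_B = 57.1 − 63.42 = -6.32.
Midpoints: Q̄_A = 2824.0, P̄_B = 60.26.
ε = (ΔQ_A/Q̄_A)/(ΔP_B/P̄_B) = (300/2824.0)/(-6.32/60.26) ≈ -1.01.

-1.01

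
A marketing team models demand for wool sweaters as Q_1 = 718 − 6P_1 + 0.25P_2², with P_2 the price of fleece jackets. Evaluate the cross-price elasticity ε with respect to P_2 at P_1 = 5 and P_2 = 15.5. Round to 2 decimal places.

0.16

At P_1 = 5 and P_2 = 15.5: Q_1 = 748.062.
∂Q_1/∂P_2 = 0.5P_2 = 0.5(15.5) = 7.7500.
ε = (∂Q_1/∂P_2)(P_2/Q_1) = 7.7500 × (15.5/748.062) ≈ 0.16.
ε > 0: substitutes.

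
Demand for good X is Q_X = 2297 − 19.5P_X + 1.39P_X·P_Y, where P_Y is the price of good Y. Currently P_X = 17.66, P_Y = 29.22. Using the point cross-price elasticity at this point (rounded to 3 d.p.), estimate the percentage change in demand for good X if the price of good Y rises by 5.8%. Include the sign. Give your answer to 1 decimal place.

1.6%

At P_X = 17.66, P_Y = 29.22: Q_X = 2669.905.
∂Q_X/∂P_Y = 1.39P_X = 24.5474.
ε = (∂Q_X/∂P_Y)(P_Y/Q_X) = 24.5474 × 29.22/2669.905 ≈ 0.269.
%ΔQ_X ≈ ε × %ΔP_Y = 0.269 × (5.8%) = 1.6%.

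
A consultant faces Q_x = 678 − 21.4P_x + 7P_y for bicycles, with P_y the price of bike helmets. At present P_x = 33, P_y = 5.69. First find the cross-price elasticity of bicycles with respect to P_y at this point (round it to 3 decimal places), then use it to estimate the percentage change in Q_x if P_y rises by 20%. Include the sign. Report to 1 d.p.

68.5%

At P_x = 33, P_y = 5.69: Q_x = 11.63.
∂Q_x/∂P_y = 7.
ε = (∂Q_x/∂P_y)(P_y/Q_x) = 7.0000 × 5.69/11.63 ≈ 3.425.
%ΔQ_x ≈ ε × %ΔP_y = 3.425 × (20%) = 68.5%.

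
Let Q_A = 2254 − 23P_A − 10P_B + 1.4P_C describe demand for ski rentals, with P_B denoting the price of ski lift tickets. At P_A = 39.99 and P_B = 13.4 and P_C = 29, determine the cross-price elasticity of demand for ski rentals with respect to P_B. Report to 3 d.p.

-0.108

At P_A = 39.99 and P_B = 13.4 and P_C = 29: Q_A = 1240.83.
∂Q_A/∂P_B = -10.
ε = (∂Q_A/∂P_B)(P_B/Q_A) = -10 × (13.4/1240.83) ≈ -0.108.
Since ε < 0, ski rentals and ski lift tickets are complements.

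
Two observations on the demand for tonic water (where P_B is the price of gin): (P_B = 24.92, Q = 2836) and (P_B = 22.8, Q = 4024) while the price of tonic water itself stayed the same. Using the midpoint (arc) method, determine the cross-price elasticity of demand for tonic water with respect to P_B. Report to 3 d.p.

-3.898

ΔQ_A = 4024 − 2836 = 1188; ΔP_B = 22.8 − 24.92 = -2.12.
Midpoints: Q̄_A = 3430.0, P̄_B = 23.86.
ε = (ΔQ_A/Q̄_A)/(ΔP_B/P̄_B) = (1188/3430.0)/(-2.12/23.86) ≈ -3.898.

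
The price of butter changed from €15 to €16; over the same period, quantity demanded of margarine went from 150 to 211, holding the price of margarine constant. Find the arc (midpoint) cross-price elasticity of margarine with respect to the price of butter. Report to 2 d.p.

5.24

ΔQ_A = 211 − 150 = 61; ΔP_B = 16 − 15 = 1.
Midpoints: Q̄_A = 180.5, P̄_B = 15.50.
ε = (ΔQ_A/Q̄_A)/(ΔP_B/P̄_B) = (61/180.5)/(1/15.50) ≈ 5.24.
ε > 0: margarine and butter are substitutes.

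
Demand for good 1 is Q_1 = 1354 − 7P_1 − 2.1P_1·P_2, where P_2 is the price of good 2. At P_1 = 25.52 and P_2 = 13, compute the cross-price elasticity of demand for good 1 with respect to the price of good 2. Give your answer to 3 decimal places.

At P_1 = 25.52 and P_2 = 13: Q_1 = 478.664.
∂Q_1/∂P_2 = -2.1P_1 = -2.1(25.52) = -53.5920.
ε = (∂Q_1/∂P_2)(P_2/Q_1) = -53.5920 × (13/478.664) ≈ -1.456.
ε < 0: complements.

-1.456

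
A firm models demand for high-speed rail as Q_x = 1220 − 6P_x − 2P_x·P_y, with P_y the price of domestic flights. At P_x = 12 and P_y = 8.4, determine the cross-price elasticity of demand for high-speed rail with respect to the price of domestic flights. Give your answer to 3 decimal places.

-0.213

At P_x = 12 and P_y = 8.4: Q_x = 946.4.
∂Q_x/∂P_y = -2P_x = -2(12) = -24.0000.
ε = (∂Q_x/∂P_y)(P_y/Q_x) = -24.0000 × (8.4/946.4) ≈ -0.213.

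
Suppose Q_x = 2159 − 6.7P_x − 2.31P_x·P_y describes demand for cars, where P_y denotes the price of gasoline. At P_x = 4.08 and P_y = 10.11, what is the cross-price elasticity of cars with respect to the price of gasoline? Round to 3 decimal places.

-0.047

At P_x = 4.08 and P_y = 10.11: Q_x = 2036.379.
∂Q_x/∂P_y = -2.31P_x = -2.31(4.08) = -9.4248.
ε = (∂Q_x/∂P_y)(P_y/Q_x) = -9.4248 × (10.11/2036.379) ≈ -0.047.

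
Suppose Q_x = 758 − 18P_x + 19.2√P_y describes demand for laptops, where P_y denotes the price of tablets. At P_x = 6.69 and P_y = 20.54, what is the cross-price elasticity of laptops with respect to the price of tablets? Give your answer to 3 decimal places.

0.060

At P_x = 6.69 and P_y = 20.54: Q_x = 724.596.
∂Q_x/∂P_y = 19.2/(2√P_y) = 19.2/(2√20.54) = 2.1182.
ε = (∂Q_x/∂P_y)(P_y/Q_x) = 2.1182 × (20.54/724.596) ≈ 0.060.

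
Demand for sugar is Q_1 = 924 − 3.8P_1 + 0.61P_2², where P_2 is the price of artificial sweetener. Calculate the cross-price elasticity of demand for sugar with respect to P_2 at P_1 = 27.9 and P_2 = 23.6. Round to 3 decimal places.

0.587

At P_1 = 27.9 and P_2 = 23.6: Q_1 = 1157.726.
∂Q_1/∂P_2 = 1.22P_2 = 1.22(23.6) = 28.7920.
ε = (∂Q_1/∂P_2)(P_2/Q_1) = 28.7920 × (23.6/1157.726) ≈ 0.587.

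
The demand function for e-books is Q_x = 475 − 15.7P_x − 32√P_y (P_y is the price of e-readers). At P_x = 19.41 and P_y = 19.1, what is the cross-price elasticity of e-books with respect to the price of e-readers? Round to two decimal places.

At P_x = 19.41 and P_y = 19.1: Q_x = 30.412.
∂Q_x/∂P_y = -32/(2√P_y) = -32/(2√19.1) = -3.6610.
ε = (∂Q_x/∂P_y)(P_y/Q_x) = -3.6610 × (19.1/30.412) ≈ -2.30.

-2.30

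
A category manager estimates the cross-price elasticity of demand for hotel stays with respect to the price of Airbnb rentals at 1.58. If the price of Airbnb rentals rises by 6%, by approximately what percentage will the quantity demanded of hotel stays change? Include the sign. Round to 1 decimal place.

9.5%

%ΔQ ≈ ε × %ΔP of Airbnb rentals = 1.58 × (6%) = 9.5%.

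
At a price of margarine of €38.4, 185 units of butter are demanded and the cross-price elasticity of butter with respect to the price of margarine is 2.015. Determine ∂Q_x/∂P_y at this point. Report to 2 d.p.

9.71

ε = (∂Q_x/∂P_y)·(P_y/Q_x) ⇒ ∂Q_x/∂P_y = ε·Q_x/P_y = 2.015 × 185/38.4 ≈ 9.71.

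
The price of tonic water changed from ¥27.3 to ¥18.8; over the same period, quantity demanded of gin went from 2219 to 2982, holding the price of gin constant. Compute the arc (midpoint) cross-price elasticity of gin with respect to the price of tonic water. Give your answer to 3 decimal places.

-0.796

ΔQ_A = 2982 − 2219 = 763; ΔP_B = 18.8 − 27.3 = -8.5.
Midpoints: Q̄_A = 2600.5, P̄_B = 23.05.
ε = (ΔQ_A/Q̄_A)/(ΔP_B/P̄_B) = (763/2600.5)/(-8.5/23.05) ≈ -0.796.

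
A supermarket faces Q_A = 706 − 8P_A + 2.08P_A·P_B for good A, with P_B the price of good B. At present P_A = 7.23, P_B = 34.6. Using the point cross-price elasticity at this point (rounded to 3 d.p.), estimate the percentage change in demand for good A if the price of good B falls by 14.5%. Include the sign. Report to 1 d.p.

At P_A = 7.23, P_B = 34.6: Q_A = 1168.489.
∂Q_A/∂P_B = 2.08P_A = 15.0384.
ε = (∂Q_A/∂P_B)(P_B/Q_A) = 15.0384 × 34.6/1168.489 ≈ 0.445.
%ΔQ_A ≈ ε × %ΔP_B = 0.445 × (-14.5%) = -6.5%.

-6.5%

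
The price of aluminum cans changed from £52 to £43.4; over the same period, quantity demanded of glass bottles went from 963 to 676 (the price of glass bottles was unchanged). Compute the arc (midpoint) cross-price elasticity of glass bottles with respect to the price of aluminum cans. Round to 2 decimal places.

ΔQ_A = 676 − 963 = -287; ΔP_B = 43.4 − 52 = -8.6.
Midpoints: Q̄_A = 819.5, P̄_B = 47.70.
ε = (ΔQ_A/Q̄_A)/(ΔP_B/P̄_B) = (-287/819.5)/(-8.6/47.70) ≈ 1.94.
ε > 0: glass bottles and aluminum cans are substitutes.

1.94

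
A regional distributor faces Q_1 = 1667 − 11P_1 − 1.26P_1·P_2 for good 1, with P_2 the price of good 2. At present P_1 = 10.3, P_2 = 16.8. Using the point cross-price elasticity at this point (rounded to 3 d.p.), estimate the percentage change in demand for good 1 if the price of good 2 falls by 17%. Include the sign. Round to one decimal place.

At P_1 = 10.3, P_2 = 16.8: Q_1 = 1335.670.
∂Q_1/∂P_2 = -1.26P_1 = -12.9780.
ε = (∂Q_1/∂P_2)(P_2/Q_1) = -12.9780 × 16.8/1335.670 ≈ -0.163.
%ΔQ_1 ≈ ε × %ΔP_2 = -0.163 × (-17%) = 2.8%.

2.8%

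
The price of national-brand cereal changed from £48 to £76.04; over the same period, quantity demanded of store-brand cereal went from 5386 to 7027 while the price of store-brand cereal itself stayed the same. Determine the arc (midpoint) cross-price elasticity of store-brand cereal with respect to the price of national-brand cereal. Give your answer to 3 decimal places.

ΔQ_A = 7027 − 5386 = 1641; ΔP_B = 76.04 − 48 = 28.04.
Midpoints: Q̄_A = 6206.5, P̄_B = 62.02.
ε = (ΔQ_A/Q̄_A)/(ΔP_B/P̄_B) = (1641/6206.5)/(28.04/62.02) ≈ 0.585.

0.585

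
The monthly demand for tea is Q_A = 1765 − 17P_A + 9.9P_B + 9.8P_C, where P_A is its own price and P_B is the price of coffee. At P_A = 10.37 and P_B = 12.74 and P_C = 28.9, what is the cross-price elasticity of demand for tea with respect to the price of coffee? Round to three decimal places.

0.063

At P_A = 10.37 and P_B = 12.74 and P_C = 28.9: Q_A = 1998.056.
∂Q_A/∂P_B = 9.9.
ε = (∂Q_A/∂P_B)(P_B/Q_A) = 9.9 × (12.74/1998.056) ≈ 0.063.
Since ε > 0, tea and coffee are substitutes.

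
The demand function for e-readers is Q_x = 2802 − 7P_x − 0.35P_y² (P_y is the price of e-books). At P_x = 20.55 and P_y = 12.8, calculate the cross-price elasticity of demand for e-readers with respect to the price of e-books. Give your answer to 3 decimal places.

At P_x = 20.55 and P_y = 12.8: Q_x = 2600.806.
∂Q_x/∂P_y = -0.7P_y = -0.7(12.8) = -8.9600.
ε = (∂Q_x/∂P_y)(P_y/Q_x) = -8.9600 × (12.8/2600.806) ≈ -0.044.
ε < 0: complements.

-0.044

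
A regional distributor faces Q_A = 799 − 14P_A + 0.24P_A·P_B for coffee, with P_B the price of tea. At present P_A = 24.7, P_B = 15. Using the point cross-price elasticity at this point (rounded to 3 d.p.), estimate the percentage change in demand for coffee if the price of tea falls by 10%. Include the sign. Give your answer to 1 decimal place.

At P_A = 24.7, P_B = 15: Q_A = 542.12.
∂Q_A/∂P_B = 0.24P_A = 5.9280.
ε = (∂Q_A/∂P_B)(P_B/Q_A) = 5.9280 × 15/542.12 ≈ 0.164.
%ΔQ_A ≈ ε × %ΔP_B = 0.164 × (-10%) = -1.6%.

-1.6%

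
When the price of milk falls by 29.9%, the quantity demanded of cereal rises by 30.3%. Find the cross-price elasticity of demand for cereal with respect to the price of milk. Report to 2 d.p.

-1.01

ε = (%ΔQ of cereal) / (%ΔP of milk) = (30.3%) / (-29.9%) ≈ -1.01.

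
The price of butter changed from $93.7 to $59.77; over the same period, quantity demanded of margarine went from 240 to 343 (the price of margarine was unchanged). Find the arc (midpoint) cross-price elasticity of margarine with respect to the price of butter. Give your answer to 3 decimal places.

ΔQ_A = 343 − 240 = 103; ΔP_B = 59.77 − 93.7 = -33.93.
Midpoints: Q̄_A = 291.5, P̄_B = 76.73.
ε = (ΔQ_A/Q̄_A)/(ΔP_B/P̄_B) = (103/291.5)/(-33.93/76.73) ≈ -0.799.

-0.799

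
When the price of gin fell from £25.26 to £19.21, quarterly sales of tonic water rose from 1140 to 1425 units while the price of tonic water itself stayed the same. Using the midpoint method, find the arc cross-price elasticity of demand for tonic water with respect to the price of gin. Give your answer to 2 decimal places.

-0.82

ΔQ_A = 1425 − 1140 = 285; ΔP_B = 19.21 − 25.26 = -6.05.
Midpoints: Q̄_A = 1282.5, P̄_B = 22.23.
ε = (ΔQ_A/Q̄_A)/(ΔP_B/P̄_B) = (285/1282.5)/(-6.05/22.23) ≈ -0.82.
ε < 0: tonic water and gin are complements.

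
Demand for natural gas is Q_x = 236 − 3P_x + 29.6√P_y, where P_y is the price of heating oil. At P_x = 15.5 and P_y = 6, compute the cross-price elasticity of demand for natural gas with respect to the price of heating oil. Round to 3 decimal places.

At P_x = 15.5 and P_y = 6: Q_x = 262.005.
∂Q_x/∂P_y = 29.6/(2√P_y) = 29.6/(2√6) = 6.0421.
ε = (∂Q_x/∂P_y)(P_y/Q_x) = 6.0421 × (6/262.005) ≈ 0.138.
ε > 0: substitutes.

0.138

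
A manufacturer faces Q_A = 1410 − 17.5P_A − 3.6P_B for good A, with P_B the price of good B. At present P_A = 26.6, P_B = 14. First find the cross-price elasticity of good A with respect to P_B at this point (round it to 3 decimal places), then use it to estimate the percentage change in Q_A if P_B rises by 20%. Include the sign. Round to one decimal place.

-1.1%

At P_A = 26.6, P_B = 14: Q_A = 894.1.
∂Q_A/∂P_B = -3.6.
ε = (∂Q_A/∂P_B)(P_B/Q_A) = -3.6000 × 14/894.1 ≈ -0.056.
%ΔQ_A ≈ ε × %ΔP_B = -0.056 × (20%) = -1.1%.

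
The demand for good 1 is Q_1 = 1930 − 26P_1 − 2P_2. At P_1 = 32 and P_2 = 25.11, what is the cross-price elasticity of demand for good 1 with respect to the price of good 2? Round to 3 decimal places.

-0.048

At P_1 = 32 and P_2 = 25.11: Q_1 = 1047.78.
∂Q_1/∂P_2 = -2.
ε = (∂Q_1/∂P_2)(P_2/Q_1) = -2 × (25.11/1047.78) ≈ -0.048.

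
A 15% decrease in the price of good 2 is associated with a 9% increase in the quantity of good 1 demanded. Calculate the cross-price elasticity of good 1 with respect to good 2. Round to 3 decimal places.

ε = (%ΔQ of good 1) / (%ΔP of good 2) = (9%) / (-15%) ≈ -0.600.
Negative cross-price elasticity: complements.

-0.600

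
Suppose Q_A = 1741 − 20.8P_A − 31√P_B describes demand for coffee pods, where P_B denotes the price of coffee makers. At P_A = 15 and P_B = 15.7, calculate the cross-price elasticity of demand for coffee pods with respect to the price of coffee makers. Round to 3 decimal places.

At P_A = 15 and P_B = 15.7: Q_A = 1306.168.
∂Q_A/∂P_B = -31/(2√P_B) = -31/(2√15.7) = -3.9118.
ε = (∂Q_A/∂P_B)(P_B/Q_A) = -3.9118 × (15.7/1306.168) ≈ -0.047.
ε < 0: complements.

-0.047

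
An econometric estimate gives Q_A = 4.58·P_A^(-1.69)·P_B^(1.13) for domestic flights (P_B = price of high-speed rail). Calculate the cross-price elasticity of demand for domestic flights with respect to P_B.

In a log-linear (constant-elasticity) demand function, the coefficient on the exponent of P_B is the cross-price elasticity.
ε = 1.13. Positive, so domestic flights and high-speed rail are substitutes.

1.13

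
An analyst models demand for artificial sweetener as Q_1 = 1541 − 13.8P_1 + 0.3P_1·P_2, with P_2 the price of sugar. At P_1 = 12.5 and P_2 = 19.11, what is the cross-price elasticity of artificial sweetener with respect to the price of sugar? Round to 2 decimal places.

0.05

At P_1 = 12.5 and P_2 = 19.11: Q_1 = 1440.162.
∂Q_1/∂P_2 = 0.3P_1 = 0.3(12.5) = 3.7500.
ε = (∂Q_1/∂P_2)(P_2/Q_1) = 3.7500 × (19.11/1440.162) ≈ 0.05.
ε > 0: substitutes.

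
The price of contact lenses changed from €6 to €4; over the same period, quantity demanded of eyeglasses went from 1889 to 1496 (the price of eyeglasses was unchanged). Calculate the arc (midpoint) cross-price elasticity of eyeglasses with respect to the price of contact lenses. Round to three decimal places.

ΔQ_A = 1496 − 1889 = -393; ΔP_B = 4 − 6 = -2.
Midpoints: Q̄_A = 1692.5, P̄_B = 5.00.
ε = (ΔQ_A/Q̄_A)/(ΔP_B/P̄_B) = (-393/1692.5)/(-2/5.00) ≈ 0.581.
ε > 0: eyeglasses and contact lenses are substitutes.

0.581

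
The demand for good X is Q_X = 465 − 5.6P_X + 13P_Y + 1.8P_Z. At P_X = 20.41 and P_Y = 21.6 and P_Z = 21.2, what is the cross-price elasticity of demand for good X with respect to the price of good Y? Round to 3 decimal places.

At P_X = 20.41 and P_Y = 21.6 and P_Z = 21.2: Q_X = 669.664.
∂Q_X/∂P_Y = 13.
ε = (∂Q_X/∂P_Y)(P_Y/Q_X) = 13 × (21.6/669.664) ≈ 0.419.

0.419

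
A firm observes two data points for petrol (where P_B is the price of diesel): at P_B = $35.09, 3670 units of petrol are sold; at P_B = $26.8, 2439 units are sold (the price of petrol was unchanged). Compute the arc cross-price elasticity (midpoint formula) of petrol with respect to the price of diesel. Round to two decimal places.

ΔQ_A = 2439 − 3670 = -1231; ΔP_B = 26.8 − 35.09 = -8.29.
Midpoints: Q̄_A = 3054.5, P̄_B = 30.95.
ε = (ΔQ_A/Q̄_A)/(ΔP_B/P̄_B) = (-1231/3054.5)/(-8.29/30.95) ≈ 1.50.

1.50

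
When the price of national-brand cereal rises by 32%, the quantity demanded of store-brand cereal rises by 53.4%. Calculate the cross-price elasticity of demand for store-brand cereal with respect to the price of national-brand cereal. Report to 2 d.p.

ε = (%ΔQ of store-brand cereal) / (%ΔP of national-brand cereal) = (53.4%) / (32%) ≈ 1.67.

1.67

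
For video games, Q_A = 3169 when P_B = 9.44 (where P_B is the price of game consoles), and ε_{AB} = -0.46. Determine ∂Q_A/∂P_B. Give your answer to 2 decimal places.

ε = (∂Q_A/∂P_B)·(P_B/Q_A) ⇒ ∂Q_A/∂P_B = ε·Q_A/P_B = -0.46 × 3169/9.44 ≈ -154.42.

-154.42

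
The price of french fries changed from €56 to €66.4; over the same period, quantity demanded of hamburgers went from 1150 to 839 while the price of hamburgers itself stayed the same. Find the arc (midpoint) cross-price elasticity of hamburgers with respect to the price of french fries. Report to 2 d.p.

-1.84

ΔQ_A = 839 − 1150 = -311; ΔP_B = 66.4 − 56 = 10.4.
Midpoints: Q̄_A = 994.5, P̄_B = 61.20.
ε = (ΔQ_A/Q̄_A)/(ΔP_B/P̄_B) = (-311/994.5)/(10.4/61.20) ≈ -1.84.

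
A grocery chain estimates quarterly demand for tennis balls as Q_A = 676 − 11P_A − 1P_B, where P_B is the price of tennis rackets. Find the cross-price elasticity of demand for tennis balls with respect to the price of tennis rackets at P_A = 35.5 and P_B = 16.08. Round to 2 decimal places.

-0.06

At P_A = 35.5 and P_B = 16.08: Q_A = 269.42.
∂Q_A/∂P_B = -1.
ε = (∂Q_A/∂P_B)(P_B/Q_A) = -1 × (16.08/269.42) ≈ -0.06.
Since ε < 0, tennis balls and tennis rackets are complements.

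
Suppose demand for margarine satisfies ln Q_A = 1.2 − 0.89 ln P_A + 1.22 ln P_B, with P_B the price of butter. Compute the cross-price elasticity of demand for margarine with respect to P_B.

1.22

In a log-linear (constant-elasticity) demand function, the coefficient on ln P_B is the cross-price elasticity.
ε = 1.22. Positive, so margarine and butter are substitutes.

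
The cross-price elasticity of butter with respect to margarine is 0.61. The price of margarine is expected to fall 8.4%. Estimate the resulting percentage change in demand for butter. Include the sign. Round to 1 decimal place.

%ΔQ ≈ ε × %ΔP of margarine = 0.61 × (-8.4%) = -5.1%.
Demand for butter falls by about 5.1%.

-5.1%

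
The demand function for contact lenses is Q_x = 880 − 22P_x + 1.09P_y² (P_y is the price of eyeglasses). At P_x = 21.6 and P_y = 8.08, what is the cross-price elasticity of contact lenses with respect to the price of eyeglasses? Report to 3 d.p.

At P_x = 21.6 and P_y = 8.08: Q_x = 475.962.
∂Q_x/∂P_y = 2.18P_y = 2.18(8.08) = 17.6144.
ε = (∂Q_x/∂P_y)(P_y/Q_x) = 17.6144 × (8.08/475.962) ≈ 0.299.
ε > 0: substitutes.

0.299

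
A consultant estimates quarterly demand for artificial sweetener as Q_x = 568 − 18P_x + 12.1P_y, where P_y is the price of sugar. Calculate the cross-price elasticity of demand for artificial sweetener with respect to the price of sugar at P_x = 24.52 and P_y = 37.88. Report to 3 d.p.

0.784

At P_x = 24.52 and P_y = 37.88: Q_x = 584.988.
∂Q_x/∂P_y = 12.1.
ε = (∂Q_x/∂P_y)(P_y/Q_x) = 12.1 × (37.88/584.988) ≈ 0.784.
Since ε > 0, artificial sweetener and sugar are substitutes.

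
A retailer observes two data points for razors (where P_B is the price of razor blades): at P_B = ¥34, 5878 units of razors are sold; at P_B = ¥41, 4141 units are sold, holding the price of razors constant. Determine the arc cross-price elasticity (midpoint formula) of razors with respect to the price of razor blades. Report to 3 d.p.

ΔQ_A = 4141 − 5878 = -1737; ΔP_B = 41 − 34 = 7.
Midpoints: Q̄_A = 5009.5, P̄_B = 37.50.
ε = (ΔQ_A/Q̄_A)/(ΔP_B/P̄_B) = (-1737/5009.5)/(7/37.50) ≈ -1.858.

-1.858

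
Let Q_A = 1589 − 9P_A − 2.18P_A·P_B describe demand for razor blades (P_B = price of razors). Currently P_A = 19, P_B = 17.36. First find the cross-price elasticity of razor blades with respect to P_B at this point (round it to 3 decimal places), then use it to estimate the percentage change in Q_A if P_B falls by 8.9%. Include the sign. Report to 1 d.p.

9.2%

At P_A = 19, P_B = 17.36: Q_A = 698.949.
∂Q_A/∂P_B = -2.18P_A = -41.4200.
ε = (∂Q_A/∂P_B)(P_B/Q_A) = -41.4200 × 17.36/698.949 ≈ -1.029.
%ΔQ_A ≈ ε × %ΔP_B = -1.029 × (-8.9%) = 9.2%.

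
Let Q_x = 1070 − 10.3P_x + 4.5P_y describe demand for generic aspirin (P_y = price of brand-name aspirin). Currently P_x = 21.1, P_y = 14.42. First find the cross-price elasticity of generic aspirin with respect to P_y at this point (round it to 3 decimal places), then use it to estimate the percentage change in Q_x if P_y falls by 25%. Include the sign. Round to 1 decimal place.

At P_x = 21.1, P_y = 14.42: Q_x = 917.56.
∂Q_x/∂P_y = 4.5.
ε = (∂Q_x/∂P_y)(P_y/Q_x) = 4.5000 × 14.42/917.56 ≈ 0.071.
%ΔQ_x ≈ ε × %ΔP_y = 0.071 × (-25%) = -1.8%.

-1.8%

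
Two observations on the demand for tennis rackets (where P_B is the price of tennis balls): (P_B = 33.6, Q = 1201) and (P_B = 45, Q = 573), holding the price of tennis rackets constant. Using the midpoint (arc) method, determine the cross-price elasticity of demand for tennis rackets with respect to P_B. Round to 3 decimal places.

ΔQ_A = 573 − 1201 = -628; ΔP_B = 45 − 33.6 = 11.4.
Midpoints: Q̄_A = 887.0, P̄_B = 39.30.
ε = (ΔQ_A/Q̄_A)/(ΔP_B/P̄_B) = (-628/887.0)/(11.4/39.30) ≈ -2.441.

-2.441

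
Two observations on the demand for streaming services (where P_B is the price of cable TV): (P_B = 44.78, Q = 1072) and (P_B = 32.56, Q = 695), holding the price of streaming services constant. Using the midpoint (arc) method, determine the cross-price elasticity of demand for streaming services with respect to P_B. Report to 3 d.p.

ΔQ_A = 695 − 1072 = -377; ΔP_B = 32.56 − 44.78 = -12.22.
Midpoints: Q̄_A = 883.5, P̄_B = 38.67.
ε = (ΔQ_A/Q̄_A)/(ΔP_B/P̄_B) = (-377/883.5)/(-12.22/38.67) ≈ 1.350.

1.350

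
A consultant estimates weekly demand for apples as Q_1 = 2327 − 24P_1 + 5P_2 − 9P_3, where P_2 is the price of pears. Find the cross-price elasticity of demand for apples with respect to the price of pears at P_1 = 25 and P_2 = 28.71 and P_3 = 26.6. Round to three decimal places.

0.088

At P_1 = 25 and P_2 = 28.71 and P_3 = 26.6: Q_1 = 1631.15.
∂Q_1/∂P_2 = 5.
ε = (∂Q_1/∂P_2)(P_2/Q_1) = 5 × (28.71/1631.15) ≈ 0.088.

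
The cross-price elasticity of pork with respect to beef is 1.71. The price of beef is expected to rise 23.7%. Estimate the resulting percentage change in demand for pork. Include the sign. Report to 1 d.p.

%ΔQ ≈ ε × %ΔP of beef = 1.71 × (23.7%) = 40.5%.
Demand for pork rises by about 40.5%.

40.5%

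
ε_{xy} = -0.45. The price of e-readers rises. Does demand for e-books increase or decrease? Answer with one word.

decrease

ε < 0 and the price of e-readers rises, so the quantity of e-books moves in the opposite direction: it decreases.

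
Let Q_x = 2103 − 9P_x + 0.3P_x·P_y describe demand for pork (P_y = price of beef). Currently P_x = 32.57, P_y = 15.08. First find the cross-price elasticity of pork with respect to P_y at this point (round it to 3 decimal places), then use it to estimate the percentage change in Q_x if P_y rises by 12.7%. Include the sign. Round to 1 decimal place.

1.0%

At P_x = 32.57, P_y = 15.08: Q_x = 1957.217.
∂Q_x/∂P_y = 0.3P_x = 9.7710.
ε = (∂Q_x/∂P_y)(P_y/Q_x) = 9.7710 × 15.08/1957.217 ≈ 0.075.
%ΔQ_x ≈ ε × %ΔP_y = 0.075 × (12.7%) = 1.0%.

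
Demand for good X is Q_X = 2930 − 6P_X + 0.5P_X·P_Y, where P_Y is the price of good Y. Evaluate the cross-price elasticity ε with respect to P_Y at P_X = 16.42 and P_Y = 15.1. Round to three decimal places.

0.042

At P_X = 16.42 and P_Y = 15.1: Q_X = 2955.451.
∂Q_X/∂P_Y = 0.5P_X = 0.5(16.42) = 8.2100.
ε = (∂Q_X/∂P_Y)(P_Y/Q_X) = 8.2100 × (15.1/2955.451) ≈ 0.042.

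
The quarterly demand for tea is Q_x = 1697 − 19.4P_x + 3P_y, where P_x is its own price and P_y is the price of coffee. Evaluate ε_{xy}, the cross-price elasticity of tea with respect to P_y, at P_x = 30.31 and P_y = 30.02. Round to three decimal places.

0.075

At P_x = 30.31 and P_y = 30.02: Q_x = 1199.046.
∂Q_x/∂P_y = 3.
ε = (∂Q_x/∂P_y)(P_y/Q_x) = 3 × (30.02/1199.046) ≈ 0.075.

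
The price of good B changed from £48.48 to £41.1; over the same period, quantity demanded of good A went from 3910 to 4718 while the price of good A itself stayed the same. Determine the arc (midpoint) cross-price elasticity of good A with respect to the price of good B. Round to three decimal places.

-1.137

ΔQ_A = 4718 − 3910 = 808; ΔP_B = 41.1 − 48.48 = -7.38.
Midpoints: Q̄_A = 4314.0, P̄_B = 44.79.
ε = (ΔQ_A/Q̄_A)/(ΔP_B/P̄_B) = (808/4314.0)/(-7.38/44.79) ≈ -1.137.
ε < 0: good A and good B are complements.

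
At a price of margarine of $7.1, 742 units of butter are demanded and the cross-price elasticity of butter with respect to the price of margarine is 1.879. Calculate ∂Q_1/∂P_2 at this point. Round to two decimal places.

196.37

ε = (∂Q_1/∂P_2)·(P_2/Q_1) ⇒ ∂Q_1/∂P_2 = ε·Q_1/P_2 = 1.879 × 742/7.1 ≈ 196.37.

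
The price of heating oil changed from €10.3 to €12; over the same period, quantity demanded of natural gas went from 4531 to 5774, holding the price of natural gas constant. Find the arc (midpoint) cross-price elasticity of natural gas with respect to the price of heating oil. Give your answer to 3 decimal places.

ΔQ_A = 5774 − 4531 = 1243; ΔP_B = 12 − 10.3 = 1.7.
Midpoints: Q̄_A = 5152.5, P̄_B = 11.15.
ε = (ΔQ_A/Q̄_A)/(ΔP_B/P̄_B) = (1243/5152.5)/(1.7/11.15) ≈ 1.582.

1.582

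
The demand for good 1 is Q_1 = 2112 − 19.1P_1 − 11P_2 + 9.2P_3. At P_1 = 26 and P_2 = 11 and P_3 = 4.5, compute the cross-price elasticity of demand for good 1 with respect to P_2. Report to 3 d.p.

-0.079

At P_1 = 26 and P_2 = 11 and P_3 = 4.5: Q_1 = 1535.8.
∂Q_1/∂P_2 = -11.
ε = (∂Q_1/∂P_2)(P_2/Q_1) = -11 × (11/1535.8) ≈ -0.079.
Since ε < 0, good 1 and good 2 are complements.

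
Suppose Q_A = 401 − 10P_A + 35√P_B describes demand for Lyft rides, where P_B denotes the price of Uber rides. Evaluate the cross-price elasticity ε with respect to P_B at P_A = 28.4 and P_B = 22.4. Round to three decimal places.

0.293

At P_A = 28.4 and P_B = 22.4: Q_A = 282.650.
∂Q_A/∂P_B = 35/(2√P_B) = 35/(2√22.4) = 3.6975.
ε = (∂Q_A/∂P_B)(P_B/Q_A) = 3.6975 × (22.4/282.650) ≈ 0.293.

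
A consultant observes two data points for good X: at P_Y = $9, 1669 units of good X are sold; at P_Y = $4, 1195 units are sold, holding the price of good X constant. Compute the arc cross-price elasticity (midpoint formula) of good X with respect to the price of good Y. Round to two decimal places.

0.43

ΔQ_X = 1195 − 1669 = -474; ΔP_Y = 4 − 9 = -5.
Midpoints: Q̄_X = 1432.0, P̄_Y = 6.50.
ε = (ΔQ_X/Q̄_X)/(ΔP_Y/P̄_Y) = (-474/1432.0)/(-5/6.50) ≈ 0.43.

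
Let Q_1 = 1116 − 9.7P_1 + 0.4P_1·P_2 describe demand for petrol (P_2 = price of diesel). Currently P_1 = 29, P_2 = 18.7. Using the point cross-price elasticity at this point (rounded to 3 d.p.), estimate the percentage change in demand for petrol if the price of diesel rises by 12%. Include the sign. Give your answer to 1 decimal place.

At P_1 = 29, P_2 = 18.7: Q_1 = 1051.62.
∂Q_1/∂P_2 = 0.4P_1 = 11.6000.
ε = (∂Q_1/∂P_2)(P_2/Q_1) = 11.6000 × 18.7/1051.62 ≈ 0.206.
%ΔQ_1 ≈ ε × %ΔP_2 = 0.206 × (12%) = 2.5%.

2.5%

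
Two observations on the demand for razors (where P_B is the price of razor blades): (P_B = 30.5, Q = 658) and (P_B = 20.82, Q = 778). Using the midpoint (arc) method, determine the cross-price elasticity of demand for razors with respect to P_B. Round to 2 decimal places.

-0.44

ΔQ_A = 778 − 658 = 120; ΔP_B = 20.82 − 30.5 = -9.68.
Midpoints: Q̄_A = 718.0, P̄_B = 25.66.
ε = (ΔQ_A/Q̄_A)/(ΔP_B/P̄_B) = (120/718.0)/(-9.68/25.66) ≈ -0.44.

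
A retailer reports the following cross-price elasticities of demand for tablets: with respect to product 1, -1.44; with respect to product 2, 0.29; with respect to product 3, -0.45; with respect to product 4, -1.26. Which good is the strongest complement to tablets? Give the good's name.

Complements have ε < 0. The most negative value is -1.44 (product 1).

product 1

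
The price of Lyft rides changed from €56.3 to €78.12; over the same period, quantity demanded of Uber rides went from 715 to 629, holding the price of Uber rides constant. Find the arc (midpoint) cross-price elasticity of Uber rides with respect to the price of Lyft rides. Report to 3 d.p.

ΔQ_A = 629 − 715 = -86; ΔP_B = 78.12 − 56.3 = 21.82.
Midpoints: Q̄_A = 672.0, P̄_B = 67.21.
ε = (ΔQ_A/Q̄_A)/(ΔP_B/P̄_B) = (-86/672.0)/(21.82/67.21) ≈ -0.394.

-0.394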